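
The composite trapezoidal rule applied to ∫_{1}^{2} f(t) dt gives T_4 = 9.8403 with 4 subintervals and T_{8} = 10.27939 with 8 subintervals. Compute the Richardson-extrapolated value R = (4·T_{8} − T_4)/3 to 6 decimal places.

10.425753

R = (4·T_{8} − T_4) / 3 = (4·10.27939 − 9.8403)/3 = (31.27726)/3 = 10.425753.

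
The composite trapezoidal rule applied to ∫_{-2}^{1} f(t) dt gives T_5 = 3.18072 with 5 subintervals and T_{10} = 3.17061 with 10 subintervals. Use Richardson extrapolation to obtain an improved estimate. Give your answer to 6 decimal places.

R = (4·T_{10} − T_5) / 3 = (4·3.17061 − 3.18072)/3 = (9.50172)/3 = 3.167240.

3.167240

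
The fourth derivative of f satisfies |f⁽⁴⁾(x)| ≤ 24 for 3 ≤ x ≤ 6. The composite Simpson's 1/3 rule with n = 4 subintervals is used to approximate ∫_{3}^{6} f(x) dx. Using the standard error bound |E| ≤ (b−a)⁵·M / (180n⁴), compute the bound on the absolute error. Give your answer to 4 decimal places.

|E| ≤ (3)⁵·24 / (180·4⁴) = 5832/46080 = 0.1266.

0.1266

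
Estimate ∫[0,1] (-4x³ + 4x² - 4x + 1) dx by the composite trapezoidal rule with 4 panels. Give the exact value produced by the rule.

h = (1 − 0)/4 = 0.25.
Nodes x₀,…,x₄ = 0, 0.25, 0.5, 0.75, 1.
f(x) = -4x³ + 4x² - 4x + 1: f₀=1, f₁=0.1875, f₂=-0.5, f₃=-1.4375, f₄=-3.
(h/2)·[f₀ + 2f₁ + 2f₂ + 2f₃ + f₄] = 0.125·(-5.5) = -0.6875.

-0.6875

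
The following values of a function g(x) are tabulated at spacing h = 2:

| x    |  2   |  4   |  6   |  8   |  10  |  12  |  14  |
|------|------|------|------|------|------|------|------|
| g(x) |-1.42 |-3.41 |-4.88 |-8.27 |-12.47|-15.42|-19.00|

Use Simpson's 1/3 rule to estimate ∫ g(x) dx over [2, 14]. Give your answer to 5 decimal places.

h = 2, n = 6.
(h/3)·[y₀ + 4y₁ + 2y₂ + 4y₃ + 2y₄ + 4y₅ + y₆] = 0.666667·(-163.52) = -109.01333.

-109.01333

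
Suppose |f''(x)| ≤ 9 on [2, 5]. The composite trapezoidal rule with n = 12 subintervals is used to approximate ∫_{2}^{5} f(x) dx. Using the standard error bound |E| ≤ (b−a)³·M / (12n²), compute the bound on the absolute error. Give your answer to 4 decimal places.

0.1406

|E| ≤ (3)³·9 / (12·12²) = 243/1728 = 0.1406.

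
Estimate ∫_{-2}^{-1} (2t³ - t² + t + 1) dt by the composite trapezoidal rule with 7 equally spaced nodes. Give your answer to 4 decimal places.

h = (-1 − (-2))/6 = 0.166667.
Nodes t₀,…,t₆ = -2, -1.833333, -1.666667, -1.5, -1.333333, -1.166667, -1.
f(t) = 2t³ - t² + t + 1: f₀=-21, f₁=-16.518519, f₂=-12.703704, f₃=-9.5, f₄=-6.851852, f₅=-4.703704, f₆=-3.
(h/2)·[f₀ + 2f₁ + 2f₂ + 2f₃ + 2f₄ + 2f₅ + f₆] = 0.083333·(-124.555556) = -10.3796.

-10.3796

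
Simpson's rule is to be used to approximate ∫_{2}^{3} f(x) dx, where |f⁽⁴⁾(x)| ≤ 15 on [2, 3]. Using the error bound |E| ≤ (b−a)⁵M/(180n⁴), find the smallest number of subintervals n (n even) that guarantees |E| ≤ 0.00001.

Need 15/(180n⁴) ≤ 0.00001.
n⁴ ≥ 15/(180·0.00001) = 8333.33 ⇒ n ≥ 9.5544, so the smallest even n is 10. (n must be even for Simpson's rule.)

10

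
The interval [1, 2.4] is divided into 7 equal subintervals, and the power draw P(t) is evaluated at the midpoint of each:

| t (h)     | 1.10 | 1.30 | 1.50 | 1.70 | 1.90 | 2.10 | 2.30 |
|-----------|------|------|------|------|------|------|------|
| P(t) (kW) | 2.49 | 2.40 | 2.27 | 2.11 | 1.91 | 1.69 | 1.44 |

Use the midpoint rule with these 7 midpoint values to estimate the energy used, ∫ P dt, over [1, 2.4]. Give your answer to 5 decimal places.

2.86200

h = 0.2, n = 7.
h·[y(m₁) + y(m₂) + y(m₃) + y(m₄) + y(m₅) + y(m₆) + y(m₇)] = 0.2·(14.31) = 2.86200.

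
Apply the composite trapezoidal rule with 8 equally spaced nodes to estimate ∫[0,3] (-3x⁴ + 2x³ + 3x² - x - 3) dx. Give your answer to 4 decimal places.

-95.6470

h = (3 − 0)/7 = 0.428571.
Nodes x₀,…,x₇ = 0, 0.428571, 0.857143, 1.285714, 1.714286, 2.142857, 2.571429, 3.
f(x) = -3x⁴ + 2x³ + 3x² - x - 3: f₀=-3, f₁=-2.821324, f₂=-2.012911, f₃=-3.273636, f₄=-11.731362, f₅=-34.942940, f₆=-82.894211, f₇=-168.
(h/2)·[f₀ + 2f₁ + 2f₂ + 2f₃ + 2f₄ + 2f₅ + 2f₆ + f₇] = 0.214286·(-446.352770) = -95.6470.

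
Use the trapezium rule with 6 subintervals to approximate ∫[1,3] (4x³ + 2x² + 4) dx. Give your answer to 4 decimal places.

h = (3 − 1)/6 = 0.333333.
Nodes x₀,…,x₆ = 1, 1.333333, 1.666667, 2, 2.333333, 2.666667, 3.
f(x) = 4x³ + 2x² + 4: f₀=10, f₁=17.037037, f₂=28.074074, f₃=44, f₄=65.703704, f₅=94.074074, f₆=130.
(h/2)·[f₀ + 2f₁ + 2f₂ + 2f₃ + 2f₄ + 2f₅ + f₆] = 0.166667·(637.777778) = 106.2963.

106.2963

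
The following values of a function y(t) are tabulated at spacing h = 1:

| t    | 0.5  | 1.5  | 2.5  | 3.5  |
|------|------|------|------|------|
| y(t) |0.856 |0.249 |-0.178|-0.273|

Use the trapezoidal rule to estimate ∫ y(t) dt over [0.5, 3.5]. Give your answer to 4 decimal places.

h = 1, n = 3.
(h/2)·[y₀ + 2y₁ + 2y₂ + y₃] = 0.5·(0.725) = 0.3625.

0.3625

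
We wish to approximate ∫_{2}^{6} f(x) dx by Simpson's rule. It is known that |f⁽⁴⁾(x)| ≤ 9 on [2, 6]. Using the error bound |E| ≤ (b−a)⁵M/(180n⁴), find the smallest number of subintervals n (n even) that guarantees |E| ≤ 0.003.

Need 9216/(180n⁴) ≤ 0.003.
n⁴ ≥ 9216/(180·0.003) = 17066.7 ⇒ n ≥ 11.4298, so the smallest even n is 12. (n must be even for Simpson's rule.)

12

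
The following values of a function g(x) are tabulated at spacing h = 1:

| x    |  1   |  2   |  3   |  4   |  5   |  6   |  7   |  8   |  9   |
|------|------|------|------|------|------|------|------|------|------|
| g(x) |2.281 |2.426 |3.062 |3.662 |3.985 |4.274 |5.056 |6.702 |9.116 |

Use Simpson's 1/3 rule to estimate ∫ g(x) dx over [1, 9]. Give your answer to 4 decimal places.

34.6197

h = 1, n = 8.
(h/3)·[y₀ + 4y₁ + 2y₂ + 4y₃ + 2y₄ + 4y₅ + 2y₆ + 4y₇ + y₈] = 0.333333·(103.859) = 34.6197.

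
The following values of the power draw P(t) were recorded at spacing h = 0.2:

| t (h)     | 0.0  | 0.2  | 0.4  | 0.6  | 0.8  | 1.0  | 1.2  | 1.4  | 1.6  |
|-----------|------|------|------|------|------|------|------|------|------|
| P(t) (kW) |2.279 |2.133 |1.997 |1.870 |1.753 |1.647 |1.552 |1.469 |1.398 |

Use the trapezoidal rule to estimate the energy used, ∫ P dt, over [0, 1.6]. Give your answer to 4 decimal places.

2.8519

h = 0.2, n = 8.
(h/2)·[y₀ + 2y₁ + 2y₂ + 2y₃ + 2y₄ + 2y₅ + 2y₆ + 2y₇ + y₈] = 0.1·(28.519) = 2.8519.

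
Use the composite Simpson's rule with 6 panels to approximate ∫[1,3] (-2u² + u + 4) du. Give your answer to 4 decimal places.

-5.3333

h = (3 − 1)/6 = 0.333333.
Nodes u₀,…,u₆ = 1, 1.333333, 1.666667, 2, 2.333333, 2.666667, 3.
f(u) = -2u² + u + 4: f₀=3, f₁=1.777778, f₂=0.111111, f₃=-2, f₄=-4.555556, f₅=-7.555556, f₆=-11.
(h/3)·[f₀ + 4f₁ + 2f₂ + 4f₃ + 2f₄ + 4f₅ + f₆] = 0.111111·(-48) = -5.3333.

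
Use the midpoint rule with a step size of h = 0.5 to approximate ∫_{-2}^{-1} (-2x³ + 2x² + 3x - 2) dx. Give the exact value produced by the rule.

h = (-1 − (-2))/2 = 0.5.
Midpoints m₁,…,m₂ = -1.75, -1.25.
f(m₁)=9.59375, f(m₂)=1.28125.
h·[f(m₁) + f(m₂)] = 0.5·(10.875) = 5.4375.

5.4375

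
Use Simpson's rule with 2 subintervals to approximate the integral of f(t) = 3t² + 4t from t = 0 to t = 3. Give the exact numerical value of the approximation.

45

h = (3 − 0)/2 = 1.5.
Nodes t₀,…,t₂ = 0, 1.5, 3.
f(t) = 3t² + 4t: f₀=0, f₁=12.75, f₂=39.
(h/3)·[f₀ + 4f₁ + f₂] = 0.5·(90) = 45.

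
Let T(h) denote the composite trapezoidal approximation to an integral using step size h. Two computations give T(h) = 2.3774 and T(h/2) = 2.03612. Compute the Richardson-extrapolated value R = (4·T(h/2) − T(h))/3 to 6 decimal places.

R = (4·T(h/2) − T(h)) / 3 = (4·2.03612 − 2.3774)/3 = (5.76708)/3 = 1.922360.

1.922360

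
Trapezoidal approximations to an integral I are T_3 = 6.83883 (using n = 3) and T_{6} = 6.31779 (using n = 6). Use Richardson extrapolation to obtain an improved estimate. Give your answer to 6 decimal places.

6.144110

R = (4·T_{6} − T_3) / 3 = (4·6.31779 − 6.83883)/3 = (18.43233)/3 = 6.144110.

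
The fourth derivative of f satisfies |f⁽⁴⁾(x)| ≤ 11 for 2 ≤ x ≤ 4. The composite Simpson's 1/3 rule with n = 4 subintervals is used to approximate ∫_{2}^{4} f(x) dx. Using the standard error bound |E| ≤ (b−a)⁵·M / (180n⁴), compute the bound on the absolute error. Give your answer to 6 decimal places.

0.007639

|E| ≤ (2)⁵·11 / (180·4⁴) = 352/46080 = 0.007639.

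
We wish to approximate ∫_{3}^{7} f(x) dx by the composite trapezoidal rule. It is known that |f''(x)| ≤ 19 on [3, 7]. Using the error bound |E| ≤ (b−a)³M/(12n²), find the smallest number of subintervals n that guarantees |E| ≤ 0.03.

59

Need 1216/(12n²) ≤ 0.03.
n² ≥ 1216/(12·0.03) = 3377.78 ⇒ n ≥ 58.1187, so the smallest n is 59.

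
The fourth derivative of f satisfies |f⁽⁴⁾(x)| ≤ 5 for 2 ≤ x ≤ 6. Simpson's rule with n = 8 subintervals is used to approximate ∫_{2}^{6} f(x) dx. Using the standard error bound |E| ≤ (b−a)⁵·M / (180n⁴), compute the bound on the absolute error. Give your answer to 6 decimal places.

0.006944

|E| ≤ (4)⁵·5 / (180·8⁴) = 5120/737280 = 0.006944.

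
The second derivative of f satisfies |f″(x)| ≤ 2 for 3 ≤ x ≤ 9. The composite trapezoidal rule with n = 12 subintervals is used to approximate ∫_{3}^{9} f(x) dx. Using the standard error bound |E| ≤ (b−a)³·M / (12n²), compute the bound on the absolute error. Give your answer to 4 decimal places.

0.2500

|E| ≤ (6)³·2 / (12·12²) = 432/1728 = 0.2500.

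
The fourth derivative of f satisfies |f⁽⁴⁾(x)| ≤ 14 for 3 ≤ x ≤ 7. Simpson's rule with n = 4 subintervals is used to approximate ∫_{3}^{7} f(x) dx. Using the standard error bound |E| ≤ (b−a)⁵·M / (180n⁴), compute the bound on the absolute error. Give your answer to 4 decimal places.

0.3111

|E| ≤ (4)⁵·14 / (180·4⁴) = 14336/46080 = 0.3111.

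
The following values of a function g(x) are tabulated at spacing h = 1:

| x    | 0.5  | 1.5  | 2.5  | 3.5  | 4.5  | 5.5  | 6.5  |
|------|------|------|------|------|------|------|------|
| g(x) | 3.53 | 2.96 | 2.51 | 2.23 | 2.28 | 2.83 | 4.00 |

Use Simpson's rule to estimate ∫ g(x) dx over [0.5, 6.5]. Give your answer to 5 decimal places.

h = 1, n = 6.
(h/3)·[y₀ + 4y₁ + 2y₂ + 4y₃ + 2y₄ + 4y₅ + y₆] = 0.333333·(49.19) = 16.39667.

16.39667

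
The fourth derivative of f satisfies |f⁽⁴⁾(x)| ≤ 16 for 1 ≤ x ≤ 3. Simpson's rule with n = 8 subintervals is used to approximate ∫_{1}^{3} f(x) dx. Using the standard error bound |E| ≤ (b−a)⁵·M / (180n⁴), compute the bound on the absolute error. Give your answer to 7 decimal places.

0.0006944

|E| ≤ (2)⁵·16 / (180·8⁴) = 512/737280 = 0.0006944.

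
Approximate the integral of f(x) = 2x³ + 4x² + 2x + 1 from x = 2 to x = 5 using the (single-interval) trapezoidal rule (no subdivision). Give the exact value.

597

T = (b−a)/2 · [f(2) + f(5)] = 1.5·[37 + 361] = 597.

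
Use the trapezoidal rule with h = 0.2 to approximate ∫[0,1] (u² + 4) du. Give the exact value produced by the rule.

h = (1 − 0)/5 = 0.2.
Nodes u₀,…,u₅ = 0, 0.2, 0.4, 0.6, 0.8, 1.
f(u) = u² + 4: f₀=4, f₁=4.04, f₂=4.16, f₃=4.36, f₄=4.64, f₅=5.
(h/2)·[f₀ + 2f₁ + 2f₂ + 2f₃ + 2f₄ + f₅] = 0.1·(43.4) = 4.34.

4.34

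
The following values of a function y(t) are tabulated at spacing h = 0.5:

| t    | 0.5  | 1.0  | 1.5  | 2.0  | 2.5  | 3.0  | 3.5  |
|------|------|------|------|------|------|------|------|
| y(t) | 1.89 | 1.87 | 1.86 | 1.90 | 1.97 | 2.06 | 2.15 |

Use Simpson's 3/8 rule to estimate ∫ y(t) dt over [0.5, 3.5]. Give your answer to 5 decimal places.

5.83500

h = 0.5, n = 6.
(3h/8)·[y₀ + 3y₁ + 3y₂ + 2y₃ + 3y₄ + 3y₅ + y₆] = 0.1875·(31.12) = 5.83500.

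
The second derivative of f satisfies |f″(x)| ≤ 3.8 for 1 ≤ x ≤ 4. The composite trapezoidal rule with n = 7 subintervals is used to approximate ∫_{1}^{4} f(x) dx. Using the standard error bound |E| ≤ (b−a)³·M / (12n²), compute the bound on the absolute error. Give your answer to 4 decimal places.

|E| ≤ (3)³·3.8 / (12·7²) = 102.6/588 = 0.1745.

0.1745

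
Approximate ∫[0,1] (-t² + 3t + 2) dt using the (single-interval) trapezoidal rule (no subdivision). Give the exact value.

3

T = (b−a)/2 · [f(0) + f(1)] = 0.5·[2 + 4] = 3.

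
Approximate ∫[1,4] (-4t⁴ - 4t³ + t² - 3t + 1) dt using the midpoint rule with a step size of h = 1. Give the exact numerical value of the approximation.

-1023

h = (4 − 1)/3 = 1.
Midpoints m₁,…,m₃ = 1.5, 2.5, 3.5.
f(m₁)=-35, f(m₂)=-219, f(m₃)=-769.
h·[f(m₁) + f(m₂) + f(m₃)] = 1·(-1023) = -1023.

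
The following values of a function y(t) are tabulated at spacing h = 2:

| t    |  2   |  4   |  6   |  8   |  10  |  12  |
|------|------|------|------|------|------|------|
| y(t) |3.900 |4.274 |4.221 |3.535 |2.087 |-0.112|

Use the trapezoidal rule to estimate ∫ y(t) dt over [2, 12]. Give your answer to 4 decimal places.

h = 2, n = 5.
(h/2)·[y₀ + 2y₁ + 2y₂ + 2y₃ + 2y₄ + y₅] = 1·(32.022) = 32.0220.

32.0220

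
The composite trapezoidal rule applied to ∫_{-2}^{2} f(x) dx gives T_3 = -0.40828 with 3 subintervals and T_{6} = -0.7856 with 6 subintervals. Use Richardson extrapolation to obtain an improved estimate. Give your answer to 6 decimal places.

-0.911373

R = (4·T_{6} − T_3) / 3 = (4·(-0.7856) − (-0.40828))/3 = (-2.73412)/3 = -0.911373.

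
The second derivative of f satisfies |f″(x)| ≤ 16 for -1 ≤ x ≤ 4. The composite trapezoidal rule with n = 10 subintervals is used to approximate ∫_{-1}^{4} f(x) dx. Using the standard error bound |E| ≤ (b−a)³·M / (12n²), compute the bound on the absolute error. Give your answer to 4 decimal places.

|E| ≤ (5)³·16 / (12·10²) = 2000/1200 = 1.6667.

1.6667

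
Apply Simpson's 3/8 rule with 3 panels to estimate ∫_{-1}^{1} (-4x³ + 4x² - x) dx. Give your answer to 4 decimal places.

h = (1 − (-1))/3 = 0.666667.
Nodes x₀,…,x₃ = -1, -0.333333, 0.333333, 1.
f(x) = -4x³ + 4x² - x: f₀=9, f₁=0.925926, f₂=-0.037037, f₃=-1.
(3h/8)·[f₀ + 3f₁ + 3f₂ + f₃] = 0.25·(10.666667) = 2.6667.

2.6667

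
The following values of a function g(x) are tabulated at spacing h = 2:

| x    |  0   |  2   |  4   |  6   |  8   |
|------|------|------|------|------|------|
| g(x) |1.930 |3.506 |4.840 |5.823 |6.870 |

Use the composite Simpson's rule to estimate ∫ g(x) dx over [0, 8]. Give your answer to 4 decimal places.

h = 2, n = 4.
(h/3)·[y₀ + 4y₁ + 2y₂ + 4y₃ + y₄] = 0.666667·(55.796) = 37.1973.

37.1973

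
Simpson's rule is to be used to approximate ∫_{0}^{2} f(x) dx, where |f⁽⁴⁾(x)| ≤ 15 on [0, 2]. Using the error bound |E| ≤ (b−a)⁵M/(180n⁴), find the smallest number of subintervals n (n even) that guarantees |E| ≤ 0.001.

8

Need 480/(180n⁴) ≤ 0.001.
n⁴ ≥ 480/(180·0.001) = 2666.67 ⇒ n ≥ 7.1861, so the smallest even n is 8. (n must be even for Simpson's rule.)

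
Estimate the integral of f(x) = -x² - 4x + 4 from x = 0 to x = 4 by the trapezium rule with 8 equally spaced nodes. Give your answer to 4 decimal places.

-37.5510

h = (4 − 0)/7 = 0.571429.
Nodes x₀,…,x₇ = 0, 0.571429, 1.142857, 1.714286, 2.285714, 2.857143, 3.428571, 4.
f(x) = -x² - 4x + 4: f₀=4, f₁=1.387755, f₂=-1.877551, f₃=-5.795918, f₄=-10.367347, f₅=-15.591837, f₆=-21.469388, f₇=-28.
(h/2)·[f₀ + 2f₁ + 2f₂ + 2f₃ + 2f₄ + 2f₅ + 2f₆ + f₇] = 0.285714·(-131.428571) = -37.5510.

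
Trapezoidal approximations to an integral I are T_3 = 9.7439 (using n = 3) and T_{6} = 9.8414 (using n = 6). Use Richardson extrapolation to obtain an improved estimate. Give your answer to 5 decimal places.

9.87390

R = (4·T_{6} − T_3) / 3 = (4·9.8414 − 9.7439)/3 = (29.6217)/3 = 9.87390.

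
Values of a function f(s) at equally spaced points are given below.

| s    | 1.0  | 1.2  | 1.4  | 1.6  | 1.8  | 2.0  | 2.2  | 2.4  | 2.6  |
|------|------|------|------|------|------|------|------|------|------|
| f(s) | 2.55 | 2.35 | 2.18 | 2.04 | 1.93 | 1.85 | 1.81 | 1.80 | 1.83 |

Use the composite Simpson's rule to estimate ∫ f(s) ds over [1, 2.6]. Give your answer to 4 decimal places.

3.2253

h = 0.2, n = 8.
(h/3)·[y₀ + 4y₁ + 2y₂ + 4y₃ + 2y₄ + 4y₅ + 2y₆ + 4y₇ + y₈] = 0.066667·(48.38) = 3.2253.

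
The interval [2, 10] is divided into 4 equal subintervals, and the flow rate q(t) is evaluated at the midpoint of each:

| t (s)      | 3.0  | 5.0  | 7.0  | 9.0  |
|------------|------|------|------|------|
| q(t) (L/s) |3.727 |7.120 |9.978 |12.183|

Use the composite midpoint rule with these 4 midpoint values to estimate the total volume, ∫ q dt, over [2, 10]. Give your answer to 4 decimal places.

66.0160

h = 2, n = 4.
h·[y(m₁) + y(m₂) + y(m₃) + y(m₄)] = 2·(33.008) = 66.0160.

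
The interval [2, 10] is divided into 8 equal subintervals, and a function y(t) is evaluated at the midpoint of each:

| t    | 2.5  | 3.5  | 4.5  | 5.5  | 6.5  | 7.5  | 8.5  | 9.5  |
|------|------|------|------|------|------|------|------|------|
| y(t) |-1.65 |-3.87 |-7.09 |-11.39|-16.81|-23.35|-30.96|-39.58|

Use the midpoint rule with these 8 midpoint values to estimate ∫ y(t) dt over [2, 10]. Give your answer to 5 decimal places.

-134.70000

h = 1, n = 8.
h·[y(m₁) + y(m₂) + y(m₃) + y(m₄) + y(m₅) + y(m₆) + y(m₇) + y(m₈)] = 1·(-134.70) = -134.70000.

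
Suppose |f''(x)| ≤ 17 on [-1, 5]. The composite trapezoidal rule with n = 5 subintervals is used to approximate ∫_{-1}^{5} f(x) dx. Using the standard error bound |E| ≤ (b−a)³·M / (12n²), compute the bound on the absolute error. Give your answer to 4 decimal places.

|E| ≤ (6)³·17 / (12·5²) = 3672/300 = 12.2400.

12.2400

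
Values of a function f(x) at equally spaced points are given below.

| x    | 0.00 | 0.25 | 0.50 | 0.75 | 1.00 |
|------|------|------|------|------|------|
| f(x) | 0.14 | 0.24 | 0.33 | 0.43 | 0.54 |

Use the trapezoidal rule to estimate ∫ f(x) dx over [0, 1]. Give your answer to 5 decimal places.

h = 0.25, n = 4.
(h/2)·[y₀ + 2y₁ + 2y₂ + 2y₃ + y₄] = 0.125·(2.68) = 0.33500.

0.33500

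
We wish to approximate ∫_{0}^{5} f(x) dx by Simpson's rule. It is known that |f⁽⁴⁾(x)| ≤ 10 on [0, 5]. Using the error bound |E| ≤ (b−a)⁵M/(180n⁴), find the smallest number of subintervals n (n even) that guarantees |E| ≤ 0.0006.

Need 31250/(180n⁴) ≤ 0.0006.
n⁴ ≥ 31250/(180·0.0006) = 289352 ⇒ n ≥ 23.1930, so the smallest even n is 24. (n must be even for Simpson's rule.)

24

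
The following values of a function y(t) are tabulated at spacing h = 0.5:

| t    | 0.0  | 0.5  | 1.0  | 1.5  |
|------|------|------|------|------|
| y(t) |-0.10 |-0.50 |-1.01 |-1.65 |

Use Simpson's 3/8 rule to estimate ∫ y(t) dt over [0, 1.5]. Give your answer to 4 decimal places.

h = 0.5, n = 3.
(3h/8)·[y₀ + 3y₁ + 3y₂ + y₃] = 0.1875·(-6.28) = -1.1775.

-1.1775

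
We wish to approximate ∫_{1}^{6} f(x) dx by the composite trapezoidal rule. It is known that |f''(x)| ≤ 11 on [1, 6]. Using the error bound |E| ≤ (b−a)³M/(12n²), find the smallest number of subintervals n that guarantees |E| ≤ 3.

Need 1375/(12n²) ≤ 3.
n² ≥ 1375/(12·3) = 38.1944 ⇒ n ≥ 6.1802, so the smallest n is 7.

7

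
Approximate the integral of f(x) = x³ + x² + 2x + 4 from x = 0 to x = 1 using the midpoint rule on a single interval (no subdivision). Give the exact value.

M = (b−a)·f(0.5) = 1·(5.375) = 5.375.

5.375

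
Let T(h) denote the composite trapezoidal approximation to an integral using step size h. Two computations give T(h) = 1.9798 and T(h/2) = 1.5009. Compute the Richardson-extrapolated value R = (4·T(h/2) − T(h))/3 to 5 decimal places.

1.34127

R = (4·T(h/2) − T(h)) / 3 = (4·1.5009 − 1.9798)/3 = (4.0238)/3 = 1.34127.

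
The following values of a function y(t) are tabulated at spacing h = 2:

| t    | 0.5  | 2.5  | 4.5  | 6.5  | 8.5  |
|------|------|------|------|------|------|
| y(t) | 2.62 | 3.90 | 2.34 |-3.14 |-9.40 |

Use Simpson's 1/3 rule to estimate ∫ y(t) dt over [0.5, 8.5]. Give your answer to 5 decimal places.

h = 2, n = 4.
(h/3)·[y₀ + 4y₁ + 2y₂ + 4y₃ + y₄] = 0.666667·(0.94) = 0.62667.

0.62667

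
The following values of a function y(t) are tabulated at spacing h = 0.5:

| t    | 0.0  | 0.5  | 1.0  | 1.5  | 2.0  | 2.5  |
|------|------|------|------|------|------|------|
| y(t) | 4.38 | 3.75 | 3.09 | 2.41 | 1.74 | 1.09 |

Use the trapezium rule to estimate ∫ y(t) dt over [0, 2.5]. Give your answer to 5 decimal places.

6.86250

h = 0.5, n = 5.
(h/2)·[y₀ + 2y₁ + 2y₂ + 2y₃ + 2y₄ + y₅] = 0.25·(27.45) = 6.86250.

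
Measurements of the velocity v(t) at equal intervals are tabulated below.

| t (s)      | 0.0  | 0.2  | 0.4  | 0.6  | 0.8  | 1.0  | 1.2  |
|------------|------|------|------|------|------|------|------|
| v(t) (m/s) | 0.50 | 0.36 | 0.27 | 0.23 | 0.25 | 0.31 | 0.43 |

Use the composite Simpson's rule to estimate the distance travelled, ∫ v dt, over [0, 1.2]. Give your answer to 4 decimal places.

h = 0.2, n = 6.
(h/3)·[y₀ + 4y₁ + 2y₂ + 4y₃ + 2y₄ + 4y₅ + y₆] = 0.066667·(5.57) = 0.3713.

0.3713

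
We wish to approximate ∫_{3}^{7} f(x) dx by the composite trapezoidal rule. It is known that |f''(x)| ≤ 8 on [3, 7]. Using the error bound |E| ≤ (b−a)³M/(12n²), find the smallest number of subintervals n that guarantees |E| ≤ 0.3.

Need 512/(12n²) ≤ 0.3.
n² ≥ 512/(12·0.3) = 142.222 ⇒ n ≥ 11.9257, so the smallest n is 12.

12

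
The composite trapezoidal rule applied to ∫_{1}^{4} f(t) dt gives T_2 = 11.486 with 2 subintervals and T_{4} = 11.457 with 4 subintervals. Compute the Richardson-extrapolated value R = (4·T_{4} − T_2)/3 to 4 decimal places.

R = (4·T_{4} − T_2) / 3 = (4·11.457 − 11.486)/3 = (34.342)/3 = 11.4473.

11.4473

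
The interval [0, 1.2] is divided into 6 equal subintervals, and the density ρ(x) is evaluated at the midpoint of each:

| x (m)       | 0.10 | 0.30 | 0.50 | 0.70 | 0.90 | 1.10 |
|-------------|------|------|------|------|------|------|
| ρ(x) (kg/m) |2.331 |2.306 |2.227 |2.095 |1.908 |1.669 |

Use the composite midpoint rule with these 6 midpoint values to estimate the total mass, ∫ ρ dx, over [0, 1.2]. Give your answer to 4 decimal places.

2.5072

h = 0.2, n = 6.
h·[y(m₁) + y(m₂) + y(m₃) + y(m₄) + y(m₅) + y(m₆)] = 0.2·(12.536) = 2.5072.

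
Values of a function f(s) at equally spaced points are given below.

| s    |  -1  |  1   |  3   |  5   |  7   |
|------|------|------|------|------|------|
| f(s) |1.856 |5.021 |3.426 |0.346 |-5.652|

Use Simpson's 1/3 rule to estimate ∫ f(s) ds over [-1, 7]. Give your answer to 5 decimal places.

h = 2, n = 4.
(h/3)·[y₀ + 4y₁ + 2y₂ + 4y₃ + y₄] = 0.666667·(24.524) = 16.34933.

16.34933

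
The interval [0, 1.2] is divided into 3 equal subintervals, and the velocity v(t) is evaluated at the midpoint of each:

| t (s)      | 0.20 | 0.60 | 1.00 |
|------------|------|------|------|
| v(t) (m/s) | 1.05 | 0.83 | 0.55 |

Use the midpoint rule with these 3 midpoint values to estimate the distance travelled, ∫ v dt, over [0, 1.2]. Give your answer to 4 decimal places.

h = 0.4, n = 3.
h·[y(m₁) + y(m₂) + y(m₃)] = 0.4·(2.43) = 0.9720.

0.9720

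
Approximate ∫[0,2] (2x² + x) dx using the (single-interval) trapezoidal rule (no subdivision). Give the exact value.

10

T = (b−a)/2 · [f(0) + f(2)] = 1·[0 + 10] = 10.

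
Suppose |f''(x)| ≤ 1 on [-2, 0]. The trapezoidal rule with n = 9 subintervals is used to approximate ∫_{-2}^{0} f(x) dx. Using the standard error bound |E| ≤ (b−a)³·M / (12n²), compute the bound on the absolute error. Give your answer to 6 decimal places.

0.008230

|E| ≤ (2)³·1 / (12·9²) = 8/972 = 0.008230.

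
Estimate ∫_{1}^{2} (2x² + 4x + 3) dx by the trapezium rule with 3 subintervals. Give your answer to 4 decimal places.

h = (2 − 1)/3 = 0.333333.
Nodes x₀,…,x₃ = 1, 1.333333, 1.666667, 2.
f(x) = 2x² + 4x + 3: f₀=9, f₁=11.888889, f₂=15.222222, f₃=19.
(h/2)·[f₀ + 2f₁ + 2f₂ + f₃] = 0.166667·(82.222222) = 13.7037.

13.7037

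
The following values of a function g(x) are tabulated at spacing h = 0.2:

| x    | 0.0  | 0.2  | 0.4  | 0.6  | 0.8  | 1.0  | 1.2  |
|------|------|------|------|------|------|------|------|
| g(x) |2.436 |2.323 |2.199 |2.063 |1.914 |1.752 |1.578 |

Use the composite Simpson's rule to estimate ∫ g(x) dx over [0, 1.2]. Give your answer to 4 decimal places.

h = 0.2, n = 6.
(h/3)·[y₀ + 4y₁ + 2y₂ + 4y₃ + 2y₄ + 4y₅ + y₆] = 0.066667·(36.792) = 2.4528.

2.4528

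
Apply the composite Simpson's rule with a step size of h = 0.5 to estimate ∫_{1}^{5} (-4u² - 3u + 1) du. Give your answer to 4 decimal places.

h = (5 − 1)/8 = 0.5.
Nodes u₀,…,u₈ = 1, 1.5, 2, 2.5, 3, 3.5, 4, 4.5, 5.
f(u) = -4u² - 3u + 1: f₀=-6, f₁=-12.5, f₂=-21, f₃=-31.5, f₄=-44, f₅=-58.5, f₆=-75, f₇=-93.5, f₈=-114.
(h/3)·[f₀ + 4f₁ + 2f₂ + 4f₃ + 2f₄ + 4f₅ + 2f₆ + 4f₇ + f₈] = 0.166667·(-1184) = -197.3333.

-197.3333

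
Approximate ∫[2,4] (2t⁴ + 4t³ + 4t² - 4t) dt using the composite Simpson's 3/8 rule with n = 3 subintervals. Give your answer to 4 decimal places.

687.7037

h = (4 − 2)/3 = 0.666667.
Nodes t₀,…,t₃ = 2, 2.666667, 3.333333, 4.
f(t) = 2t⁴ + 4t³ + 4t² - 4t: f₀=72, f₁=194.765432, f₂=426.172840, f₃=816.
(3h/8)·[f₀ + 3f₁ + 3f₂ + f₃] = 0.25·(2750.814815) = 687.7037.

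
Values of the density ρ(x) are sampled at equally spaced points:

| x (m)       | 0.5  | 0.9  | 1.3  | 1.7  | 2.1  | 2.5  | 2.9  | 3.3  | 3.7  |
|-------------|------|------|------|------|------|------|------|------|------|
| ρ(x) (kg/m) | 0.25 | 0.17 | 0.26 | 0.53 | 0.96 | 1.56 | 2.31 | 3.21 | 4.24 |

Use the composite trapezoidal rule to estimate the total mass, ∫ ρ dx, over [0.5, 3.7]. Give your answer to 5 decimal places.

h = 0.4, n = 8.
(h/2)·[y₀ + 2y₁ + 2y₂ + 2y₃ + 2y₄ + 2y₅ + 2y₆ + 2y₇ + y₈] = 0.2·(22.49) = 4.49800.

4.49800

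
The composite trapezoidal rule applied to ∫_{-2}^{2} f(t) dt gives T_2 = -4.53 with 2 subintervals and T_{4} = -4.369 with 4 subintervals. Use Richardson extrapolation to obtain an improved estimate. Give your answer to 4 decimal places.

R = (4·T_{4} − T_2) / 3 = (4·(-4.369) − (-4.53))/3 = (-12.946)/3 = -4.3153.

-4.3153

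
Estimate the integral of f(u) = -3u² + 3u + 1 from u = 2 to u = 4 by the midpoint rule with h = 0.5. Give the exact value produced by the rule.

h = (4 − 2)/4 = 0.5.
Midpoints m₁,…,m₄ = 2.25, 2.75, 3.25, 3.75.
f(m₁)=-7.4375, f(m₂)=-13.4375, f(m₃)=-20.9375, f(m₄)=-29.9375.
h·[f(m₁) + f(m₂) + f(m₃) + f(m₄)] = 0.5·(-71.75) = -35.875.

-35.875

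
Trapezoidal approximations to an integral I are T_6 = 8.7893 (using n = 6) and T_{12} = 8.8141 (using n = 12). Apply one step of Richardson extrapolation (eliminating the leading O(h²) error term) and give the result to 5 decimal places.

R = (4·T_{12} − T_6) / 3 = (4·8.8141 − 8.7893)/3 = (26.4671)/3 = 8.82237.

8.82237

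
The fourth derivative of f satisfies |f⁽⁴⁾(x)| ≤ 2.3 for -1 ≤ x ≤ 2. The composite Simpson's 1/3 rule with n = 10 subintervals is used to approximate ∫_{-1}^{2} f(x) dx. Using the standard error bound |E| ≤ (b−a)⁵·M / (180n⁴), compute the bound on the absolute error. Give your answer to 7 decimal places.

0.0003105

|E| ≤ (3)⁵·2.3 / (180·10⁴) = 558.9/1800000 = 0.0003105.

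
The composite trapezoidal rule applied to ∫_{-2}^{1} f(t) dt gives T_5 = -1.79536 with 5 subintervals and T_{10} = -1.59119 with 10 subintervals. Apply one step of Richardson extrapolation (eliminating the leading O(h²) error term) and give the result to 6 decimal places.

-1.523133

R = (4·T_{10} − T_5) / 3 = (4·(-1.59119) − (-1.79536))/3 = (-4.56940)/3 = -1.523133.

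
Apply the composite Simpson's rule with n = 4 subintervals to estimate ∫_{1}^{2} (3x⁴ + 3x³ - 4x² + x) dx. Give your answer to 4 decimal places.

22.0182

h = (2 − 1)/4 = 0.25.
Nodes x₀,…,x₄ = 1, 1.25, 1.5, 1.75, 2.
f(x) = 3x⁴ + 3x³ - 4x² + x: f₀=3, f₁=8.18359375, f₂=17.8125, f₃=33.71484375, f₄=58.
(h/3)·[f₀ + 4f₁ + 2f₂ + 4f₃ + f₄] = 0.083333·(264.21875) = 22.0182.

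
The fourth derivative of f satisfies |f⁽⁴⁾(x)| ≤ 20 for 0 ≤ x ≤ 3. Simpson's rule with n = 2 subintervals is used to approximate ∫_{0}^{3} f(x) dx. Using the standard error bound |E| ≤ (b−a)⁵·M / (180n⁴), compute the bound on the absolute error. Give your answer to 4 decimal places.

1.6875

|E| ≤ (3)⁵·20 / (180·2⁴) = 4860/2880 = 1.6875.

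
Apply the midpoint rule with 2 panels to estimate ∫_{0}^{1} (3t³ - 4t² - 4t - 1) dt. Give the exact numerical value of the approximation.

-3.59375

h = (1 − 0)/2 = 0.5.
Midpoints m₁,…,m₂ = 0.25, 0.75.
f(m₁)=-2.203125, f(m₂)=-4.984375.
h·[f(m₁) + f(m₂)] = 0.5·(-7.1875) = -3.59375.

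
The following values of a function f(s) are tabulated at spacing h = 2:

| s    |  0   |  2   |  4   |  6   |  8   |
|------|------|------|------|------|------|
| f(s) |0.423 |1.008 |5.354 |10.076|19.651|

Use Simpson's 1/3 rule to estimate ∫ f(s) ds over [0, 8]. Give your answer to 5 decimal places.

h = 2, n = 4.
(h/3)·[y₀ + 4y₁ + 2y₂ + 4y₃ + y₄] = 0.666667·(75.118) = 50.07867.

50.07867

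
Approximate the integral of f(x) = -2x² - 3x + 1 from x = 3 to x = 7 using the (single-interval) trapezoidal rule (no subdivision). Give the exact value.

-288

T = (b−a)/2 · [f(3) + f(7)] = 2·[(-26) + (-118)] = -288.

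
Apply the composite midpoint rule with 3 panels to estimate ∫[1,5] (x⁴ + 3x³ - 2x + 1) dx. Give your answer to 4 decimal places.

h = (5 − 1)/3 = 1.333333.
Midpoints m₁,…,m₃ = 1.666667, 3, 4.333333.
f(m₁)=19.271605, f(m₂)=157, f(m₃)=589.049383.
h·[f(m₁) + f(m₂) + f(m₃)] = 1.333333·(765.320988) = 1020.4280.

1020.4280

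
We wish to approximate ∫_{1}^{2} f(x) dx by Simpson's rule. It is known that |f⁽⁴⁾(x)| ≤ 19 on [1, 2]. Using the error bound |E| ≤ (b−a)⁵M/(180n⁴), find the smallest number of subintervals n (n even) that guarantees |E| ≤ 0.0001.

6

Need 19/(180n⁴) ≤ 0.0001.
n⁴ ≥ 19/(180·0.0001) = 1055.56 ⇒ n ≥ 5.6999, so the smallest even n is 6. (n must be even for Simpson's rule.)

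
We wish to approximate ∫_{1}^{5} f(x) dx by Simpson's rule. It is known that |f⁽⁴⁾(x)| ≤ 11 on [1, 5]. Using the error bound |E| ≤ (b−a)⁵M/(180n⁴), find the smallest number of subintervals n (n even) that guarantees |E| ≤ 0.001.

16

Need 11264/(180n⁴) ≤ 0.001.
n⁴ ≥ 11264/(180·0.001) = 62577.8 ⇒ n ≥ 15.8163, so the smallest even n is 16. (n must be even for Simpson's rule.)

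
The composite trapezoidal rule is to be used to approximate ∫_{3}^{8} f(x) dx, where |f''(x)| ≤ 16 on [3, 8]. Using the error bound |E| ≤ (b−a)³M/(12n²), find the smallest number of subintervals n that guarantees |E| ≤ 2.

10

Need 2000/(12n²) ≤ 2.
n² ≥ 2000/(12·2) = 83.3333 ⇒ n ≥ 9.1287, so the smallest n is 10.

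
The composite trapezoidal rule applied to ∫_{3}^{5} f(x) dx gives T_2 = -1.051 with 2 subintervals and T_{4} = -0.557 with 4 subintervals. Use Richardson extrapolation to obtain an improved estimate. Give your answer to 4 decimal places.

-0.3923

R = (4·T_{4} − T_2) / 3 = (4·(-0.557) − (-1.051))/3 = (-1.177)/3 = -0.3923.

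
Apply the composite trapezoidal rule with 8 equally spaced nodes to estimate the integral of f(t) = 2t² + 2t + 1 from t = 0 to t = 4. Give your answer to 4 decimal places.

h = (4 − 0)/7 = 0.571429.
Nodes t₀,…,t₇ = 0, 0.571429, 1.142857, 1.714286, 2.285714, 2.857143, 3.428571, 4.
f(t) = 2t² + 2t + 1: f₀=1, f₁=2.795918, f₂=5.897959, f₃=10.306122, f₄=16.020408, f₅=23.040816, f₆=31.367347, f₇=41.
(h/2)·[f₀ + 2f₁ + 2f₂ + 2f₃ + 2f₄ + 2f₅ + 2f₆ + f₇] = 0.285714·(220.857143) = 63.1020.

63.1020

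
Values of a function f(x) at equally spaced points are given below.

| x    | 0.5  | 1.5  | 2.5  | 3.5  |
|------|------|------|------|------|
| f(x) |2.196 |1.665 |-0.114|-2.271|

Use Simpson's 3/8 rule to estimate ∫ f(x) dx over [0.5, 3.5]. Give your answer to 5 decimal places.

1.71675

h = 1, n = 3.
(3h/8)·[y₀ + 3y₁ + 3y₂ + y₃] = 0.375·(4.578) = 1.71675.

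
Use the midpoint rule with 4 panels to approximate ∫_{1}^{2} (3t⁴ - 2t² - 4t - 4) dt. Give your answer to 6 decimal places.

3.725342

h = (2 − 1)/4 = 0.25.
Midpoints m₁,…,m₄ = 1.125, 1.375, 1.625, 1.875.
f(m₁)=-6.225830078125, f(m₂)=-2.557861328125, f(m₃)=5.137451171875, f(m₄)=18.547607421875.
h·[f(m₁) + f(m₂) + f(m₃) + f(m₄)] = 0.25·(14.9013671875) = 3.725342.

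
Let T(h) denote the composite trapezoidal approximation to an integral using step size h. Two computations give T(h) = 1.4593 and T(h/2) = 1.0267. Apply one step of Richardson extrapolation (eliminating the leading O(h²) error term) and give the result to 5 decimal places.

0.88250

R = (4·T(h/2) − T(h)) / 3 = (4·1.0267 − 1.4593)/3 = (2.6475)/3 = 0.88250.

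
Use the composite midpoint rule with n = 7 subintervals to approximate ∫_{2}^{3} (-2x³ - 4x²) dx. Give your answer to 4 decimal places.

h = (3 − 2)/7 = 0.142857.
Midpoints m₁,…,m₇ = 2.071429, 2.214286, 2.357143, 2.5, 2.642857, 2.785714, 2.928571.
f(m₁)=-34.939504, f(m₂)=-41.325802, f(m₃)=-48.417638, f(m₄)=-56.25, f(m₅)=-64.857872, f(m₆)=-74.276239, f(m₇)=-84.540087.
h·[f(m₁) + f(m₂) + f(m₃) + f(m₄) + f(m₅) + f(m₆) + f(m₇)] = 0.142857·(-404.607143) = -57.8010.

-57.8010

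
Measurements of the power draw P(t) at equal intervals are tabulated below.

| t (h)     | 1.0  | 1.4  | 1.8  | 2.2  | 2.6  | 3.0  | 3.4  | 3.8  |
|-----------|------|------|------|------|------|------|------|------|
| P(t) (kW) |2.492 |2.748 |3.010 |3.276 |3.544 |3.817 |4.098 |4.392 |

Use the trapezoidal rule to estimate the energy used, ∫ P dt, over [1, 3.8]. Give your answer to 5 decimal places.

h = 0.4, n = 7.
(h/2)·[y₀ + 2y₁ + 2y₂ + 2y₃ + 2y₄ + 2y₅ + 2y₆ + y₇] = 0.2·(47.870) = 9.57400.

9.57400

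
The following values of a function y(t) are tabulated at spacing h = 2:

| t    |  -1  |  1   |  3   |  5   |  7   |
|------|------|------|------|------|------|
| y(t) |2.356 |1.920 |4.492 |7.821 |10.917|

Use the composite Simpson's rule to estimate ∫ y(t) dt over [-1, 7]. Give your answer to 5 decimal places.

h = 2, n = 4.
(h/3)·[y₀ + 4y₁ + 2y₂ + 4y₃ + y₄] = 0.666667·(61.221) = 40.81400.

40.81400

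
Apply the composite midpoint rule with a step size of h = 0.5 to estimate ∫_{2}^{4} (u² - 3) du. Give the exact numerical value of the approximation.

12.625

h = (4 − 2)/4 = 0.5.
Midpoints m₁,…,m₄ = 2.25, 2.75, 3.25, 3.75.
f(m₁)=2.0625, f(m₂)=4.5625, f(m₃)=7.5625, f(m₄)=11.0625.
h·[f(m₁) + f(m₂) + f(m₃) + f(m₄)] = 0.5·(25.25) = 12.625.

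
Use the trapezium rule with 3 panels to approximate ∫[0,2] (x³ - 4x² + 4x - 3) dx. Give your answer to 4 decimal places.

-4.8148

h = (2 − 0)/3 = 0.666667.
Nodes x₀,…,x₃ = 0, 0.666667, 1.333333, 2.
f(x) = x³ - 4x² + 4x - 3: f₀=-3, f₁=-1.814815, f₂=-2.407407, f₃=-3.
(h/2)·[f₀ + 2f₁ + 2f₂ + f₃] = 0.333333·(-14.444444) = -4.8148.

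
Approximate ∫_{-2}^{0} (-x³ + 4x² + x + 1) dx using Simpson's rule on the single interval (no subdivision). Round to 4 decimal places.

S = (b−a)/6 · [f(-2) + 4f(-1) + f(0)] = 0.333333·[23 + 4·5 + 1] = 14.6667.

14.6667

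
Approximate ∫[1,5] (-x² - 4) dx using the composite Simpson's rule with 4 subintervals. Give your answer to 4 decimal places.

-57.3333

h = (5 − 1)/4 = 1.
Nodes x₀,…,x₄ = 1, 2, 3, 4, 5.
f(x) = -x² - 4: f₀=-5, f₁=-8, f₂=-13, f₃=-20, f₄=-29.
(h/3)·[f₀ + 4f₁ + 2f₂ + 4f₃ + f₄] = 0.333333·(-172) = -57.3333.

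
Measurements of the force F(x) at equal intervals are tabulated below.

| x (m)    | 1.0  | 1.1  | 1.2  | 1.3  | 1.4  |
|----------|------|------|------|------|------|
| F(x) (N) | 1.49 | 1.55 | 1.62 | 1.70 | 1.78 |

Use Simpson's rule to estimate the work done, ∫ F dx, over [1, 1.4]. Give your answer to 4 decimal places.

h = 0.1, n = 4.
(h/3)·[y₀ + 4y₁ + 2y₂ + 4y₃ + y₄] = 0.033333·(19.51) = 0.6503.

0.6503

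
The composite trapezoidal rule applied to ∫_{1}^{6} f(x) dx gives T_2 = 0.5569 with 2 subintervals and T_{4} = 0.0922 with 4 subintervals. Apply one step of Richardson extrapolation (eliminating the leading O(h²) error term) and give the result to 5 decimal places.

-0.06270

R = (4·T_{4} − T_2) / 3 = (4·0.0922 − 0.5569)/3 = (-0.1881)/3 = -0.06270.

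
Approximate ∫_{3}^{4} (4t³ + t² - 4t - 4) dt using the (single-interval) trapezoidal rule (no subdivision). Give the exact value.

T = (b−a)/2 · [f(3) + f(4)] = 0.5·[101 + 252] = 176.5.

176.5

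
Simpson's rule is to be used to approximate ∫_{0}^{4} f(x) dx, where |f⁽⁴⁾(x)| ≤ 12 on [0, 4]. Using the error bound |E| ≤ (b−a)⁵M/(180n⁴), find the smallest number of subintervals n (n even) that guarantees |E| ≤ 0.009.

Need 12288/(180n⁴) ≤ 0.009.
n⁴ ≥ 12288/(180·0.009) = 7585.19 ⇒ n ≥ 9.3324, so the smallest even n is 10. (n must be even for Simpson's rule.)

10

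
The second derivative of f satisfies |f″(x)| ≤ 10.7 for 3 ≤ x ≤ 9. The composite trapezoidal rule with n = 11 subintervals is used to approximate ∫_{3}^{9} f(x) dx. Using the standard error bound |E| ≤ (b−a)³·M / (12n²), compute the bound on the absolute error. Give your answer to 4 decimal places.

|E| ≤ (6)³·10.7 / (12·11²) = 2311.2/1452 = 1.5917.

1.5917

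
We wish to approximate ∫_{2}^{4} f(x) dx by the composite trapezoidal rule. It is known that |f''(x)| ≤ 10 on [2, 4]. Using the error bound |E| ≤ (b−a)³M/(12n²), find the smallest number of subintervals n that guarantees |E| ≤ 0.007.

Need 80/(12n²) ≤ 0.007.
n² ≥ 80/(12·0.007) = 952.381 ⇒ n ≥ 30.8607, so the smallest n is 31.

31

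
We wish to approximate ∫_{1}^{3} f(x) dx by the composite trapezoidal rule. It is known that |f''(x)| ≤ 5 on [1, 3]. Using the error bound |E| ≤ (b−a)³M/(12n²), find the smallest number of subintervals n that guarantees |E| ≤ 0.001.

58

Need 40/(12n²) ≤ 0.001.
n² ≥ 40/(12·0.001) = 3333.33 ⇒ n ≥ 57.7350, so the smallest n is 58.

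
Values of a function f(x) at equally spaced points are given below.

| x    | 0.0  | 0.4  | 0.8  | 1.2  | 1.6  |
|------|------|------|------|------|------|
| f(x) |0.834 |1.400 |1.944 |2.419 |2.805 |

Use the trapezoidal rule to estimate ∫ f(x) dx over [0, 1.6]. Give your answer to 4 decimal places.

3.0330

h = 0.4, n = 4.
(h/2)·[y₀ + 2y₁ + 2y₂ + 2y₃ + y₄] = 0.2·(15.165) = 3.0330.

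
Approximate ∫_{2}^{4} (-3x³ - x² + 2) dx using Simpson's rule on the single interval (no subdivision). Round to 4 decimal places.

-194.6667

S = (b−a)/6 · [f(2) + 4f(3) + f(4)] = 0.333333·[(-26) + 4·(-88) + (-206)] = -194.6667.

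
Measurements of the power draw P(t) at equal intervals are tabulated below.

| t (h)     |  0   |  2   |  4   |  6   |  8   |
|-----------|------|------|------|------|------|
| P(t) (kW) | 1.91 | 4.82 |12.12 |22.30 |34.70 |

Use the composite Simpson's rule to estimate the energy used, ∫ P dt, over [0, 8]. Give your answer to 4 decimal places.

h = 2, n = 4.
(h/3)·[y₀ + 4y₁ + 2y₂ + 4y₃ + y₄] = 0.666667·(169.33) = 112.8867.

112.8867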